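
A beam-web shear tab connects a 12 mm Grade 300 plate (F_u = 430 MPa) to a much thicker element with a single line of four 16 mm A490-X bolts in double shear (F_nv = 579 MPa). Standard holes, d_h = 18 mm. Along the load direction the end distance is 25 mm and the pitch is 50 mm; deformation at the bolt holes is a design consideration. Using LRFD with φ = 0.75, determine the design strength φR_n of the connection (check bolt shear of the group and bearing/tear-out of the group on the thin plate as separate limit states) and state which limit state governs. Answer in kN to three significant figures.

Bolt shear: A_b = π·16²/4 = 201.1 mm²; R_n = 579 × 201.1 × 4 × 2 / 1000 = 931.3 kN → 0.75 × 931.3 = 698 kN.
Bearing (1.2 l_c t F_u ≤ 2.4 d t F_u): upper limit = 2.4·16·12·430 / 1000 = 198.1 kN.
  Edge l_c = 25 − 18/2 = 16 → r_n = 99.07 kN; interior l_c = 50 − 18 = 32 → r_n = 198.1 kN.
  R_n,bearing = 1·99.07 + 3·198.1 = 693.5 kN → 0.75 × 693.5 = 520 kN.
Bearing governs: 520 kN.

520 kN (bearing governs)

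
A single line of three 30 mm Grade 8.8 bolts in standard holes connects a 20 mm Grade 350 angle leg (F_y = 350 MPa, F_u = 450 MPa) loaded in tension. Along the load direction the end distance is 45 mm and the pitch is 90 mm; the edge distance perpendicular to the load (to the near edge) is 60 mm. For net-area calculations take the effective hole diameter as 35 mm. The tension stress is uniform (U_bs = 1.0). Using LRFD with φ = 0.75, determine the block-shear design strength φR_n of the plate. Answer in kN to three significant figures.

Shear plane L_v = 45 + 2·90 = 225 mm; A_gv = 225 × 20 = 4500 mm².
A_nv = (225 − 2.5·35) × 20 = 2750 mm².
A_nt = (60 − 0.5·35) × 20 = 850 mm².
0.6 F_u A_nv = 742.5 kN; 0.6 F_y A_gv = 945 kN → shear rupture governs the shear term.
R_n = 742.5 + 1.0 × 450 × 850 / 1000 = 1125 kN.
Design strength φR_n = 0.75 × 1125 = 844 kN.

844 kN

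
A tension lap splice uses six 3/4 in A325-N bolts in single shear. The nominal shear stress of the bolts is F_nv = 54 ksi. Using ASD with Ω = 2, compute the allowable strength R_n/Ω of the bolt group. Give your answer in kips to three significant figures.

A_b = π × 0.75² / 4 = 0.4418 in².
R_n = F_nv · A_b · n · n_s = 54 × 0.4418 × 6 × 1 = 143.1 kips.
Allowable strength R_n/Ω = 143.1 / 2 = 71.6 kips.

71.6 kips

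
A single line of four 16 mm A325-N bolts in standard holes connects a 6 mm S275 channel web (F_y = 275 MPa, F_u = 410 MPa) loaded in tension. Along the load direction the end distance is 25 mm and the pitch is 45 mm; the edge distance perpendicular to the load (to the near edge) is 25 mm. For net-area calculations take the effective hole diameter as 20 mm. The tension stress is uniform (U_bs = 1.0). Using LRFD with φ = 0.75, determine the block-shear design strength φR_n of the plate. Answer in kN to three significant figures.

127 kN

Shear plane L_v = 25 + 3·45 = 160 mm; A_gv = 160 × 6 = 960 mm².
A_nv = (160 − 3.5·20) × 6 = 540 mm².
A_nt = (25 − 0.5·20) × 6 = 90 mm².
0.6 F_u A_nv = 132.8 kN; 0.6 F_y A_gv = 158.4 kN → shear rupture governs the shear term.
R_n = 132.8 + 1.0 × 410 × 90 / 1000 = 169.7 kN.
Design strength φR_n = 0.75 × 169.7 = 127 kN.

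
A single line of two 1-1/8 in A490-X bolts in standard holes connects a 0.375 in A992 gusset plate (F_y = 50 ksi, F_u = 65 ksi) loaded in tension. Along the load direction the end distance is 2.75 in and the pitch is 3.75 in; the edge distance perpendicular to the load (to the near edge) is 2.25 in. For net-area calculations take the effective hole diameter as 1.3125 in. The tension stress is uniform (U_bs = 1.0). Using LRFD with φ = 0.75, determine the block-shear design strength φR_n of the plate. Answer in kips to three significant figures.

Shear plane L_v = 2.75 + 1·3.75 = 6.5 in; A_gv = 6.5 × 0.375 = 2.438 in².
A_nv = (6.5 − 1.5·1.3125) × 0.375 = 1.699 in².
A_nt = (2.25 − 0.5·1.3125) × 0.375 = 0.5977 in².
0.6 F_u A_nv = 66.27 kips; 0.6 F_y A_gv = 73.12 kips → shear rupture governs the shear term.
R_n = 66.27 + 1.0 × 65 × 0.5977 = 105.1 kips.
Design strength φR_n = 0.75 × 105.1 = 78.8 kips.

78.8 kips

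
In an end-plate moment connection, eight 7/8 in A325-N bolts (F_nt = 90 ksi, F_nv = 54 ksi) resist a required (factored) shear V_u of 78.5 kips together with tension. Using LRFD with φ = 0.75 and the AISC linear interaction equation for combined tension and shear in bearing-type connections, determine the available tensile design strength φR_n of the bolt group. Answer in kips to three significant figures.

A_b = π·0.875²/4 = 0.6013 in²; f_rv = 78.5 / (8 × 0.6013) = 16.32 ksi.
F'_nt = 1.3 F_nt − (F_nt / φF_nv) f_rv = 1.3·90 − (90/(0.75·54))·16.32 = 80.74 ksi, capped at F_nt → F'_nt = 80.74 ksi.
R_n = F'_nt · A_b · n = 80.74 × 0.6013 × 8 = 388.4 kips.
Design strength φR_n = 0.75 × 388.4 = 291 kips.

291 kips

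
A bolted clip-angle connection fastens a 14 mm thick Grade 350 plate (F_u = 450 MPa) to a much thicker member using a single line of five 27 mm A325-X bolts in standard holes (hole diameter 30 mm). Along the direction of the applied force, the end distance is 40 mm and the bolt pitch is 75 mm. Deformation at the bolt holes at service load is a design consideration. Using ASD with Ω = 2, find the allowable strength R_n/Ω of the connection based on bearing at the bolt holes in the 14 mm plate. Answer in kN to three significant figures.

Per bolt r_n = 1.2 l_c t F_u ≤ 2.4 d t F_u; upper limit = 2.4 × 27 × 14 × 450 / 1000 = 408.2 kN.
Edge bolt: l_c = 40 − 30/2 = 25 mm → 1.2 × 25 × 14 × 450 / 1000 = 189 → r_n = 189 kN.
Interior bolts: l_c = 75 − 30 = 45 mm → 1.2 × 45 × 14 × 450 / 1000 = 340.2 → r_n = 340.2 kN.
R_n = 1 × 189 + 4 × 340.2 = 1550 kN.
Allowable strength R_n/Ω = 1550 / 2 = 775 kN.

775 kN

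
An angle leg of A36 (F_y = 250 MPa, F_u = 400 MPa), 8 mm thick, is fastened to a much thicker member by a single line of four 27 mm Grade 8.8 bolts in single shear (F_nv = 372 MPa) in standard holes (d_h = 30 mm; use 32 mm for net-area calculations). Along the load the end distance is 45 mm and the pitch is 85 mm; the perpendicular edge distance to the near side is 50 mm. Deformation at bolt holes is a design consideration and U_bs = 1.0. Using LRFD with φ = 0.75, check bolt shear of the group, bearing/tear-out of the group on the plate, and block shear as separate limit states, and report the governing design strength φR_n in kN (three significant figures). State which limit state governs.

Bolt shear: A_b = π·27²/4 = 572.6 mm²; R_n = 372 × 572.6 × 4 × 1 / 1000 = 852 kN → 0.75 × 852 = 639 kN.
Bearing: edge l_c = 30, r_n = 115.2 kN; interior l_c = 55, r_n = 207.4 kN; R_n = 115.2 + 3·207.4 = 737.3 kN → 553 kN.
Block shear: A_gv = 2400, A_nv = 1504, A_nt = 272 mm²; R_n = min(0.6F_uA_nv, 0.6F_yA_gv) + U_bs·F_u·A_nt = 468.8 kN → 352 kN.
Block shear governs: 352 kN.

352 kN (block shear governs)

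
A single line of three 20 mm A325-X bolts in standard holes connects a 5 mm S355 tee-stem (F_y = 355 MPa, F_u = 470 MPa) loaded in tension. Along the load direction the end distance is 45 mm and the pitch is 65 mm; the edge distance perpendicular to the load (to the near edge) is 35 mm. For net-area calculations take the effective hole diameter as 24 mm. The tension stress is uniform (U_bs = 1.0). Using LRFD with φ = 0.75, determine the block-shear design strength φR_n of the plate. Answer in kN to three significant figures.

Shear plane L_v = 45 + 2·65 = 175 mm; A_gv = 175 × 5 = 875 mm².
A_nv = (175 − 2.5·24) × 5 = 575 mm².
A_nt = (35 − 0.5·24) × 5 = 115 mm².
0.6 F_u A_nv = 162.2 kN; 0.6 F_y A_gv = 186.4 kN → shear rupture governs the shear term.
R_n = 162.2 + 1.0 × 470 × 115 / 1000 = 216.2 kN.
Design strength φR_n = 0.75 × 216.2 = 162 kN.

162 kN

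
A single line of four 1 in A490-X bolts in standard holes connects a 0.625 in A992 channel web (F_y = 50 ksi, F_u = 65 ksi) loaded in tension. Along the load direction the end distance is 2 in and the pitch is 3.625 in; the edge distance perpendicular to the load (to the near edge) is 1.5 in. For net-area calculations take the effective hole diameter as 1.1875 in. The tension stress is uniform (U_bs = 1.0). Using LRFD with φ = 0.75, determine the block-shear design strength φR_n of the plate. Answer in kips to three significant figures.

187 kips

Shear plane L_v = 2 + 3·3.625 = 12.88 in; A_gv = 12.88 × 0.625 = 8.047 in².
A_nv = (12.88 − 3.5·1.1875) × 0.625 = 5.449 in².
A_nt = (1.5 − 0.5·1.1875) × 0.625 = 0.5664 in².
0.6 F_u A_nv = 212.5 kips; 0.6 F_y A_gv = 241.4 kips → shear rupture governs the shear term.
R_n = 212.5 + 1.0 × 65 × 0.5664 = 249.3 kips.
Design strength φR_n = 0.75 × 249.3 = 187 kips.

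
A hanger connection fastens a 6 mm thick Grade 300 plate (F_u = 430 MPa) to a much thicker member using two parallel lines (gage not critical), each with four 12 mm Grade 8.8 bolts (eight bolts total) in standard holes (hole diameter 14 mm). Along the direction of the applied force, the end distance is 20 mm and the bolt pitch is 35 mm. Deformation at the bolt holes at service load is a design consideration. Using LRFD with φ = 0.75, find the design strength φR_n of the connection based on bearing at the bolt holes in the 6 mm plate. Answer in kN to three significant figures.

Per bolt r_n = 1.2 l_c t F_u ≤ 2.4 d t F_u; upper limit = 2.4 × 12 × 6 × 430 / 1000 = 74.3 kN.
Edge bolt: l_c = 20 − 14/2 = 13 mm → 1.2 × 13 × 6 × 430 / 1000 = 40.25 → r_n = 40.25 kN.
Interior bolts: l_c = 35 − 14 = 21 mm → 1.2 × 21 × 6 × 430 / 1000 = 65.02 → r_n = 65.02 kN.
R_n = 2 × 40.25 + 6 × 65.02 = 470.6 kN.
Design strength φR_n = 0.75 × 470.6 = 353 kN.

353 kN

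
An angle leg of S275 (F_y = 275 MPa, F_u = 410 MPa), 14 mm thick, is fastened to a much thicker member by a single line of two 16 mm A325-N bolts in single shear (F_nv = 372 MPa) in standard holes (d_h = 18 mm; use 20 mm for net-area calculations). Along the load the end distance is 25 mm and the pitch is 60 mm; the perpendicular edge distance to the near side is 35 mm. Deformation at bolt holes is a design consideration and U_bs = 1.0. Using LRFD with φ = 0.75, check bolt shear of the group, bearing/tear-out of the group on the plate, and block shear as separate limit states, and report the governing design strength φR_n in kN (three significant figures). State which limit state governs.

112 kN (bolt shear governs)

Bolt shear: A_b = π·16²/4 = 201.1 mm²; R_n = 372 × 201.1 × 2 × 1 / 1000 = 149.6 kN → 0.75 × 149.6 = 112 kN.
Bearing: edge l_c = 16, r_n = 110.2 kN; interior l_c = 42, r_n = 220.4 kN; R_n = 110.2 + 1·220.4 = 330.6 kN → 248 kN.
Block shear: A_gv = 1190, A_nv = 770, A_nt = 350 mm²; R_n = min(0.6F_uA_nv, 0.6F_yA_gv) + U_bs·F_u·A_nt = 332.9 kN → 250 kN.
Bolt shear governs: 112 kN.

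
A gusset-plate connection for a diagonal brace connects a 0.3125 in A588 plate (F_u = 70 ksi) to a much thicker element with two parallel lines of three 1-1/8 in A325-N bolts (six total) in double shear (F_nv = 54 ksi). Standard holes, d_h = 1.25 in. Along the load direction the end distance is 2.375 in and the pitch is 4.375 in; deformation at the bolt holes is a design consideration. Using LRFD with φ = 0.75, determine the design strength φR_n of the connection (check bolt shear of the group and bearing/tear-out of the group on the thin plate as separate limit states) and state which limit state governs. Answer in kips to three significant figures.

Bolt shear: A_b = π·1.125²/4 = 0.994 in²; R_n = 54 × 0.994 × 6 × 2 = 644.1 kips → 0.75 × 644.1 = 483 kips.
Bearing (1.2 l_c t F_u ≤ 2.4 d t F_u): upper limit = 2.4·1.125·0.3125·70 = 59.06 kips.
  Edge l_c = 2.375 − 1.25/2 = 1.75 → r_n = 45.94 kips; interior l_c = 4.375 − 1.25 = 3.125 → r_n = 59.06 kips.
  R_n,bearing = 2·45.94 + 4·59.06 = 328.1 kips → 0.75 × 328.1 = 246 kips.
Bearing governs: 246 kips.

246 kips (bearing governs)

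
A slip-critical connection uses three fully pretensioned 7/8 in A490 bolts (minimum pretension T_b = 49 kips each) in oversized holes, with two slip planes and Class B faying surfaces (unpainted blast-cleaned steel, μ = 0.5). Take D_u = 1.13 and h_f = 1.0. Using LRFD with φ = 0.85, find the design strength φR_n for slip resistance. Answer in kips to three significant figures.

R_n = μ · D_u · h_f · T_b · n_s · n_b = 0.5 × 1.13 × 1.0 × 49 × 2 × 3 = 166.1 kips.
Design strength φR_n = 0.85 × 166.1 = 141 kips.

141 kips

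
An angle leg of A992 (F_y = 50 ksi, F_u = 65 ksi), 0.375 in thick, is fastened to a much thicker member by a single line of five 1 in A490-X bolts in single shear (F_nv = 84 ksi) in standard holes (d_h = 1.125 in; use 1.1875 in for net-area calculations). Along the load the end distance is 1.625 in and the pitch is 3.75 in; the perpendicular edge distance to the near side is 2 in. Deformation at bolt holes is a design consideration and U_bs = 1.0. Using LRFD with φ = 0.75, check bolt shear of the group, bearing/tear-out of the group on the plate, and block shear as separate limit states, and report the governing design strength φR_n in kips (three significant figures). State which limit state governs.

Bolt shear: A_b = π·1²/4 = 0.7854 in²; R_n = 84 × 0.7854 × 5 × 1 = 329.9 kips → 0.75 × 329.9 = 247 kips.
Bearing: edge l_c = 1.062, r_n = 31.08 kips; interior l_c = 2.625, r_n = 58.5 kips; R_n = 31.08 + 4·58.5 = 265.1 kips → 199 kips.
Block shear: A_gv = 6.234, A_nv = 4.23, A_nt = 0.5273 in²; R_n = min(0.6F_uA_nv, 0.6F_yA_gv) + U_bs·F_u·A_nt = 199.3 kips → 149 kips.
Block shear governs: 149 kips.

149 kips (block shear governs)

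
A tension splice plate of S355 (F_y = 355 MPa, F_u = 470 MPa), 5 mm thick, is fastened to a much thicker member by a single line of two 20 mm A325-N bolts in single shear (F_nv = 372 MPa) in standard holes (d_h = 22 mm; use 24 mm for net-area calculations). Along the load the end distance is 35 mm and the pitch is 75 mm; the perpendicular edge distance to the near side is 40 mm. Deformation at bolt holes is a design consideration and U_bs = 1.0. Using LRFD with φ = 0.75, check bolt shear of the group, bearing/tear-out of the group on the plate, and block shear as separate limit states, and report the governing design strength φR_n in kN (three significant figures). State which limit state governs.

128 kN (block shear governs)

Bolt shear: A_b = π·20²/4 = 314.2 mm²; R_n = 372 × 314.2 × 2 × 1 / 1000 = 233.7 kN → 0.75 × 233.7 = 175 kN.
Bearing: edge l_c = 24, r_n = 67.68 kN; interior l_c = 53, r_n = 112.8 kN; R_n = 67.68 + 1·112.8 = 180.5 kN → 135 kN.
Block shear: A_gv = 550, A_nv = 370, A_nt = 140 mm²; R_n = min(0.6F_uA_nv, 0.6F_yA_gv) + U_bs·F_u·A_nt = 170.1 kN → 128 kN.
Block shear governs: 128 kN.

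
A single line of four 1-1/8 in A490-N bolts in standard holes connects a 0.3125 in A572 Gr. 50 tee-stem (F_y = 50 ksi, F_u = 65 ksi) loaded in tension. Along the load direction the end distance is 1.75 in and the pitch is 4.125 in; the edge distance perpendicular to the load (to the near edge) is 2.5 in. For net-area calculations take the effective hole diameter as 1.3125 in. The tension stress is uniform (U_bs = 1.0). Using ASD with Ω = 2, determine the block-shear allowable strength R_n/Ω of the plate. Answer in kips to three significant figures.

76.8 kips

Shear plane L_v = 1.75 + 3·4.125 = 14.12 in; A_gv = 14.12 × 0.3125 = 4.414 in².
A_nv = (14.12 − 3.5·1.3125) × 0.3125 = 2.979 in².
A_nt = (2.5 − 0.5·1.3125) × 0.3125 = 0.5762 in².
0.6 F_u A_nv = 116.2 kips; 0.6 F_y A_gv = 132.4 kips → shear rupture governs the shear term.
R_n = 116.2 + 1.0 × 65 × 0.5762 = 153.6 kips.
Allowable strength R_n/Ω = 153.6 / 2 = 76.8 kips.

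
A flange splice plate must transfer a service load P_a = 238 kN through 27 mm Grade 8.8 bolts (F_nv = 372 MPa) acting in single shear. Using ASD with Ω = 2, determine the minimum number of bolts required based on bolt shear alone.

A_b = π·27²/4 = 572.6 mm².
Per-bolt allowable strength R_n/Ω = 372 × 572.6 × 1 / 1000 / 2 = 106.5 kN.
n ≥ 238 / 106.5 = 2.235 → use 3 bolts.

3 bolts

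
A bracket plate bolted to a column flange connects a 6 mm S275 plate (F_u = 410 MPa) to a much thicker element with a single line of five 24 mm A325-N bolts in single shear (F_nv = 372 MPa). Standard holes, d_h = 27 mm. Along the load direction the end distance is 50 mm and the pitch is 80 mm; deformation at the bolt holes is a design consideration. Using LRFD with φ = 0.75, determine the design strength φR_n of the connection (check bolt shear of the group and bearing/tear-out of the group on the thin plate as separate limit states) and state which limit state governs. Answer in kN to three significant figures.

Bolt shear: A_b = π·24²/4 = 452.4 mm²; R_n = 372 × 452.4 × 5 × 1 / 1000 = 841.4 kN → 0.75 × 841.4 = 631 kN.
Bearing (1.2 l_c t F_u ≤ 2.4 d t F_u): upper limit = 2.4·24·6·410 / 1000 = 141.7 kN.
  Edge l_c = 50 − 27/2 = 36.5 → r_n = 107.7 kN; interior l_c = 80 − 27 = 53 → r_n = 141.7 kN.
  R_n,bearing = 1·107.7 + 4·141.7 = 674.5 kN → 0.75 × 674.5 = 506 kN.
Bearing governs: 506 kN.

506 kN (bearing governs)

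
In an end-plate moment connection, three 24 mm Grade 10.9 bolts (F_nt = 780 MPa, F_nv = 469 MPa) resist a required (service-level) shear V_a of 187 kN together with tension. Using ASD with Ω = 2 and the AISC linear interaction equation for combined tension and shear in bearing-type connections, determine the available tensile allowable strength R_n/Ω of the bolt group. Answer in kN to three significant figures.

A_b = π·24²/4 = 452.4 mm²; f_rv = 187 × 1000 / (3 × 452.4) = 137.8 MPa.
F'_nt = 1.3 F_nt − (Ω F_nt / F_nv) f_rv = 1.3·780 − (2·780/469)·137.8 = 555.7 MPa, capped at F_nt → F'_nt = 555.7 MPa.
R_n = F'_nt · A_b · n = 555.7 × 452.4 × 3 / 1000 = 754.2 kN.
Allowable strength R_n/Ω = 754.2 / 2 = 377 kN.

377 kN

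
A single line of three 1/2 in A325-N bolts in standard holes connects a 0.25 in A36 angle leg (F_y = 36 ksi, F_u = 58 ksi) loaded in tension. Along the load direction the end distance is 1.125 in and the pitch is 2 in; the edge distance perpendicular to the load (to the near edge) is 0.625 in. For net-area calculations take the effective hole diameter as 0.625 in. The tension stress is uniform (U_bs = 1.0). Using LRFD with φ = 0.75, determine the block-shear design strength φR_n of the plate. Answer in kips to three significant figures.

24.2 kips

Shear plane L_v = 1.125 + 2·2 = 5.125 in; A_gv = 5.125 × 0.25 = 1.281 in².
A_nv = (5.125 − 2.5·0.625) × 0.25 = 0.8906 in².
A_nt = (0.625 − 0.5·0.625) × 0.25 = 0.07812 in².
0.6 F_u A_nv = 30.99 kips; 0.6 F_y A_gv = 27.67 kips → shear yielding governs the shear term.
R_n = 27.67 + 1.0 × 58 × 0.07812 = 32.21 kips.
Design strength φR_n = 0.75 × 32.21 = 24.2 kips.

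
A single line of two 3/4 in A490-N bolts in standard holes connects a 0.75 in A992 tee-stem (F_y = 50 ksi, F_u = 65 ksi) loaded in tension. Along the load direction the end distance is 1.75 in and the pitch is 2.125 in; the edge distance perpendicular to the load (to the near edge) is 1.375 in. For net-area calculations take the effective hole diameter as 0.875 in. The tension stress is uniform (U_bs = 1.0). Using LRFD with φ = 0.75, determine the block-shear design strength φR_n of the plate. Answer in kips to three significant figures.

Shear plane L_v = 1.75 + 1·2.125 = 3.875 in; A_gv = 3.875 × 0.75 = 2.906 in².
A_nv = (3.875 − 1.5·0.875) × 0.75 = 1.922 in².
A_nt = (1.375 − 0.5·0.875) × 0.75 = 0.7031 in².
0.6 F_u A_nv = 74.95 kips; 0.6 F_y A_gv = 87.19 kips → shear rupture governs the shear term.
R_n = 74.95 + 1.0 × 65 × 0.7031 = 120.7 kips.
Design strength φR_n = 0.75 × 120.7 = 90.5 kips.

90.5 kips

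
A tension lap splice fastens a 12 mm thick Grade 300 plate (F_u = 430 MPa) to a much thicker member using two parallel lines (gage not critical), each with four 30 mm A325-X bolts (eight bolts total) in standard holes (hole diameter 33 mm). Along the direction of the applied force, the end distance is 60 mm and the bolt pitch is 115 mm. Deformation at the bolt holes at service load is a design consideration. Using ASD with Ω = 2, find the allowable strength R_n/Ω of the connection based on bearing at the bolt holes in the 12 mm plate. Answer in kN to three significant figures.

1380 kN

Per bolt r_n = 1.2 l_c t F_u ≤ 2.4 d t F_u; upper limit = 2.4 × 30 × 12 × 430 / 1000 = 371.5 kN.
Edge bolt: l_c = 60 − 33/2 = 43.5 mm → 1.2 × 43.5 × 12 × 430 / 1000 = 269.4 → r_n = 269.4 kN.
Interior bolts: l_c = 115 − 33 = 82 mm → 1.2 × 82 × 12 × 430 / 1000 = 507.7 → r_n = 371.5 kN.
R_n = 2 × 269.4 + 6 × 371.5 = 2768 kN.
Allowable strength R_n/Ω = 2768 / 2 = 1380 kN.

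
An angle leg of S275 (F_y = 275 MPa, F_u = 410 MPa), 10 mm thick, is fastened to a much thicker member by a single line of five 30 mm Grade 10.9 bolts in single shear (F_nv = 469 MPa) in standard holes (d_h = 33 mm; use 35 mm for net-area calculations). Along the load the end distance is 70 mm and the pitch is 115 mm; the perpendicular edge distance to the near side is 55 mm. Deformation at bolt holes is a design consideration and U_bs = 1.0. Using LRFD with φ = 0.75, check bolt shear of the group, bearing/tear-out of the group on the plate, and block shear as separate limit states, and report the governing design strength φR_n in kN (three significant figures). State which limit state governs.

771 kN (block shear governs)

Bolt shear: A_b = π·30²/4 = 706.9 mm²; R_n = 469 × 706.9 × 5 × 1 / 1000 = 1658 kN → 0.75 × 1658 = 1240 kN.
Bearing: edge l_c = 53.5, r_n = 263.2 kN; interior l_c = 82, r_n = 295.2 kN; R_n = 263.2 + 4·295.2 = 1444 kN → 1080 kN.
Block shear: A_gv = 5300, A_nv = 3725, A_nt = 375 mm²; R_n = min(0.6F_uA_nv, 0.6F_yA_gv) + U_bs·F_u·A_nt = 1028 kN → 771 kN.
Block shear governs: 771 kN.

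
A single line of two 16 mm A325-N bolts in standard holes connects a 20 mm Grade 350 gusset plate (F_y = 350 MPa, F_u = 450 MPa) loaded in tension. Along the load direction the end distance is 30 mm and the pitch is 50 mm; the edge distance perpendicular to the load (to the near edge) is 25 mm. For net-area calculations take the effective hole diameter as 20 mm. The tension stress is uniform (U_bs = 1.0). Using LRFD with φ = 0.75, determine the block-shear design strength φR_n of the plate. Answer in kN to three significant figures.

Shear plane L_v = 30 + 1·50 = 80 mm; A_gv = 80 × 20 = 1600 mm².
A_nv = (80 − 1.5·20) × 20 = 1000 mm².
A_nt = (25 − 0.5·20) × 20 = 300 mm².
0.6 F_u A_nv = 270 kN; 0.6 F_y A_gv = 336 kN → shear rupture governs the shear term.
R_n = 270 + 1.0 × 450 × 300 / 1000 = 405 kN.
Design strength φR_n = 0.75 × 405 = 304 kN.

304 kN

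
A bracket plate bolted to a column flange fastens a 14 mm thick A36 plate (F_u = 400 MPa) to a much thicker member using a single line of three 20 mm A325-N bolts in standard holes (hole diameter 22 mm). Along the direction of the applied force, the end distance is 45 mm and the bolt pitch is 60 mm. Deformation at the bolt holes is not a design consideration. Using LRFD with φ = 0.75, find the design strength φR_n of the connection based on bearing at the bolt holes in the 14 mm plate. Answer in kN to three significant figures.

Per bolt r_n = 1.5 l_c t F_u ≤ 3.0 d t F_u; upper limit = 3.0 × 20 × 14 × 400 / 1000 = 336 kN.
Edge bolt: l_c = 45 − 22/2 = 34 mm → 1.5 × 34 × 14 × 400 / 1000 = 285.6 → r_n = 285.6 kN.
Interior bolts: l_c = 60 − 22 = 38 mm → 1.5 × 38 × 14 × 400 / 1000 = 319.2 → r_n = 319.2 kN.
R_n = 1 × 285.6 + 2 × 319.2 = 924 kN.
Design strength φR_n = 0.75 × 924 = 693 kN.

693 kN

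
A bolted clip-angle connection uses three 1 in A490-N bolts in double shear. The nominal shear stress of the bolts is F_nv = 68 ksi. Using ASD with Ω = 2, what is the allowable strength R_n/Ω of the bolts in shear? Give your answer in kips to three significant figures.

A_b = π × 1² / 4 = 0.7854 in².
R_n = F_nv · A_b · n · n_s = 68 × 0.7854 × 3 × 2 = 320.4 kips.
Allowable strength R_n/Ω = 320.4 / 2 = 160 kips.

160 kips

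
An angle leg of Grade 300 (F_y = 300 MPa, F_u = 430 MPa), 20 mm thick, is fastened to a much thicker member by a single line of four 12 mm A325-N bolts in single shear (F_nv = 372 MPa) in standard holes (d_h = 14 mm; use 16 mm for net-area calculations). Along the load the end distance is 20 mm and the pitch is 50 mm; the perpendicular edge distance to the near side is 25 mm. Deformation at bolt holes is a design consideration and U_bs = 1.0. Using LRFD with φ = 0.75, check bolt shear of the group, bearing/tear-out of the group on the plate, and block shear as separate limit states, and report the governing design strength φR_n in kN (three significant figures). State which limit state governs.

126 kN (bolt shear governs)

Bolt shear: A_b = π·12²/4 = 113.1 mm²; R_n = 372 × 113.1 × 4 × 1 / 1000 = 168.3 kN → 0.75 × 168.3 = 126 kN.
Bearing: edge l_c = 13, r_n = 134.2 kN; interior l_c = 36, r_n = 247.7 kN; R_n = 134.2 + 3·247.7 = 877.2 kN → 658 kN.
Block shear: A_gv = 3400, A_nv = 2280, A_nt = 340 mm²; R_n = min(0.6F_uA_nv, 0.6F_yA_gv) + U_bs·F_u·A_nt = 734.4 kN → 551 kN.
Bolt shear governs: 126 kN.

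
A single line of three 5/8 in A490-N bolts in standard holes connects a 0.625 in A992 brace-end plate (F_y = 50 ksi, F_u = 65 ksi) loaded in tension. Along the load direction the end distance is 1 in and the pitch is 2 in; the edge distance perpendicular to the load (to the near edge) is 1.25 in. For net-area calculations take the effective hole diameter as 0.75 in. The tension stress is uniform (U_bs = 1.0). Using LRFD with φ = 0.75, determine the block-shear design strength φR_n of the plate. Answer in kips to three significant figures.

Shear plane L_v = 1 + 2·2 = 5 in; A_gv = 5 × 0.625 = 3.125 in².
A_nv = (5 − 2.5·0.75) × 0.625 = 1.953 in².
A_nt = (1.25 − 0.5·0.75) × 0.625 = 0.5469 in².
0.6 F_u A_nv = 76.17 kips; 0.6 F_y A_gv = 93.75 kips → shear rupture governs the shear term.
R_n = 76.17 + 1.0 × 65 × 0.5469 = 111.7 kips.
Design strength φR_n = 0.75 × 111.7 = 83.8 kips.

83.8 kips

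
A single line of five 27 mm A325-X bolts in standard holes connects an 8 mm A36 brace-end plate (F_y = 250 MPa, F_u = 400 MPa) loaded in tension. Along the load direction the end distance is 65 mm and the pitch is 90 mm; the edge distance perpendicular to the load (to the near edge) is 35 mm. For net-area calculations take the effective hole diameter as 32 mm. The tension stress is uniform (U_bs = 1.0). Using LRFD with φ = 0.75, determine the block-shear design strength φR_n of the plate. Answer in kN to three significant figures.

Shear plane L_v = 65 + 4·90 = 425 mm; A_gv = 425 × 8 = 3400 mm².
A_nv = (425 − 4.5·32) × 8 = 2248 mm².
A_nt = (35 − 0.5·32) × 8 = 152 mm².
0.6 F_u A_nv = 539.5 kN; 0.6 F_y A_gv = 510 kN → shear yielding governs the shear term.
R_n = 510 + 1.0 × 400 × 152 / 1000 = 570.8 kN.
Design strength φR_n = 0.75 × 570.8 = 428 kN.

428 kN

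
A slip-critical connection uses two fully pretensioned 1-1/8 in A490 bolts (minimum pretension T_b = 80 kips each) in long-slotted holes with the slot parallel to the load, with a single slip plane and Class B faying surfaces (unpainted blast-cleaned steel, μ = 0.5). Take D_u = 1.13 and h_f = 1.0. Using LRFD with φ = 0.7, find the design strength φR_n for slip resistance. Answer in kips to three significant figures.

63.3 kips

R_n = μ · D_u · h_f · T_b · n_s · n_b = 0.5 × 1.13 × 1.0 × 80 × 1 × 2 = 90.4 kips.
Design strength φR_n = 0.7 × 90.4 = 63.3 kips.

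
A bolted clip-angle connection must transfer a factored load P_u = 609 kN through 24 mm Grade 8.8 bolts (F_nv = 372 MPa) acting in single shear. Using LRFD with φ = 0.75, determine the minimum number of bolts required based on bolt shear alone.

5 bolts

A_b = π·24²/4 = 452.4 mm².
Per-bolt design strength φR_n = 0.75 × 372 × 452.4 × 1 / 1000 = 126.2 kN.
n ≥ 609 / 126.2 = 4.825 → use 5 bolts.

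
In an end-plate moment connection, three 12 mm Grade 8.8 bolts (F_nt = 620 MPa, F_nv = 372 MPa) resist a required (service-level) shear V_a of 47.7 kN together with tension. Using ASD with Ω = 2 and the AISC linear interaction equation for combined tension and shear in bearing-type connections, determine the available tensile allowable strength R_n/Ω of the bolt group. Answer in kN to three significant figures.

A_b = π·12²/4 = 113.1 mm²; f_rv = 47.7 × 1000 / (3 × 113.1) = 140.6 MPa.
F'_nt = 1.3 F_nt − (Ω F_nt / F_nv) f_rv = 1.3·620 − (2·620/372)·140.6 = 337.4 MPa, capped at F_nt → F'_nt = 337.4 MPa.
R_n = F'_nt · A_b · n = 337.4 × 113.1 × 3 / 1000 = 114.5 kN.
Allowable strength R_n/Ω = 114.5 / 2 = 57.2 kN.

57.2 kN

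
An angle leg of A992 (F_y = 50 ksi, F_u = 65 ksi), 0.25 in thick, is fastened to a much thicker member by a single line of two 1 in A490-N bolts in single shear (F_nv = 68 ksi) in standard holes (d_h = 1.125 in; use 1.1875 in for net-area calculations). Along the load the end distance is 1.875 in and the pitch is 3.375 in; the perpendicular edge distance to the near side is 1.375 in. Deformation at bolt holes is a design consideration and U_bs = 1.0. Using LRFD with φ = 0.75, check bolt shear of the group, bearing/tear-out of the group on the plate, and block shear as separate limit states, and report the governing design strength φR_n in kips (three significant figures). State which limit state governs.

Bolt shear: A_b = π·1²/4 = 0.7854 in²; R_n = 68 × 0.7854 × 2 × 1 = 106.8 kips → 0.75 × 106.8 = 80.1 kips.
Bearing: edge l_c = 1.312, r_n = 25.59 kips; interior l_c = 2.25, r_n = 39 kips; R_n = 25.59 + 1·39 = 64.59 kips → 48.4 kips.
Block shear: A_gv = 1.312, A_nv = 0.8672, A_nt = 0.1953 in²; R_n = min(0.6F_uA_nv, 0.6F_yA_gv) + U_bs·F_u·A_nt = 46.52 kips → 34.9 kips.
Block shear governs: 34.9 kips.

34.9 kips (block shear governs)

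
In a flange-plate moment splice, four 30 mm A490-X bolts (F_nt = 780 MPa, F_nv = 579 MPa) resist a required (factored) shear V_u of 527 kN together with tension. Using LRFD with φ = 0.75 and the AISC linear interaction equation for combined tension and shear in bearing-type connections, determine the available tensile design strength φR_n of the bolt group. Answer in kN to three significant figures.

1440 kN

A_b = π·30²/4 = 706.9 mm²; f_rv = 527 × 1000 / (4 × 706.9) = 186.4 MPa.
F'_nt = 1.3 F_nt − (F_nt / φF_nv) f_rv = 1.3·780 − (780/(0.75·579))·186.4 = 679.2 MPa, capped at F_nt → F'_nt = 679.2 MPa.
R_n = F'_nt · A_b · n = 679.2 × 706.9 × 4 / 1000 = 1920 kN.
Design strength φR_n = 0.75 × 1920 = 1440 kN.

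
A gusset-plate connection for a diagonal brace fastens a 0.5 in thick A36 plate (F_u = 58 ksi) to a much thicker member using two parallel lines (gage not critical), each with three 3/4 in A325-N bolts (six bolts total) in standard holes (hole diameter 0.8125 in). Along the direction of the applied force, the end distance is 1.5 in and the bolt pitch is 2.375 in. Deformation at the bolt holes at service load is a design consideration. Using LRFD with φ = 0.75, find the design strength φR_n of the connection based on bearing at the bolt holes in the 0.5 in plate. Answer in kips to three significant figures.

214 kips

Per bolt r_n = 1.2 l_c t F_u ≤ 2.4 d t F_u; upper limit = 2.4 × 0.75 × 0.5 × 58 = 52.2 kips.
Edge bolt: l_c = 1.5 − 0.8125/2 = 1.094 in → 1.2 × 1.094 × 0.5 × 58 = 38.06 → r_n = 38.06 kips.
Interior bolts: l_c = 2.375 − 0.8125 = 1.562 in → 1.2 × 1.562 × 0.5 × 58 = 54.38 → r_n = 52.2 kips.
R_n = 2 × 38.06 + 4 × 52.2 = 284.9 kips.
Design strength φR_n = 0.75 × 284.9 = 214 kips.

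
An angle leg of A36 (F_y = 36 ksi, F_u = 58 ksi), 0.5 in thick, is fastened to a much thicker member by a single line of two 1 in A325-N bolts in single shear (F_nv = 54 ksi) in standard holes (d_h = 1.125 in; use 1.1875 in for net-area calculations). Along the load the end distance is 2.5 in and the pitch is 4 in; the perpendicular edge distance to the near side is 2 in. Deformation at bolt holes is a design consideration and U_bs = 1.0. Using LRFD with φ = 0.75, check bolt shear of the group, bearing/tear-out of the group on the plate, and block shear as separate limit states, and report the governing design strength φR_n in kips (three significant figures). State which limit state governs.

Bolt shear: A_b = π·1²/4 = 0.7854 in²; R_n = 54 × 0.7854 × 2 × 1 = 84.82 kips → 0.75 × 84.82 = 63.6 kips.
Bearing: edge l_c = 1.938, r_n = 67.42 kips; interior l_c = 2.875, r_n = 69.6 kips; R_n = 67.42 + 1·69.6 = 137 kips → 103 kips.
Block shear: A_gv = 3.25, A_nv = 2.359, A_nt = 0.7031 in²; R_n = min(0.6F_uA_nv, 0.6F_yA_gv) + U_bs·F_u·A_nt = 111 kips → 83.2 kips.
Bolt shear governs: 63.6 kips.

63.6 kips (bolt shear governs)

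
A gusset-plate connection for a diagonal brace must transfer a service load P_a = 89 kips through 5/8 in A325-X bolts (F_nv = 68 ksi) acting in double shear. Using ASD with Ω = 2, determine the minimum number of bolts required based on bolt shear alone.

5 bolts

A_b = π·0.625²/4 = 0.3068 in².
Per-bolt allowable strength R_n/Ω = 68 × 0.3068 × 2 / 2 = 20.86 kips.
n ≥ 89 / 20.86 = 4.266 → use 5 bolts.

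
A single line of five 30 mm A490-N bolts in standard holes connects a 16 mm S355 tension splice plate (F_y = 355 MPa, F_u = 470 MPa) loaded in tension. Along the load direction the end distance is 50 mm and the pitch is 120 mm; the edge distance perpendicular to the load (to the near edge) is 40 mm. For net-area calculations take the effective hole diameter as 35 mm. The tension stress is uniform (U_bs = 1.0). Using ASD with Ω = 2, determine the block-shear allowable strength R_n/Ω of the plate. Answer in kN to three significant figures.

Shear plane L_v = 50 + 4·120 = 530 mm; A_gv = 530 × 16 = 8480 mm².
A_nv = (530 − 4.5·35) × 16 = 5960 mm².
A_nt = (40 − 0.5·35) × 16 = 360 mm².
0.6 F_u A_nv = 1681 kN; 0.6 F_y A_gv = 1806 kN → shear rupture governs the shear term.
R_n = 1681 + 1.0 × 470 × 360 / 1000 = 1850 kN.
Allowable strength R_n/Ω = 1850 / 2 = 925 kN.

925 kN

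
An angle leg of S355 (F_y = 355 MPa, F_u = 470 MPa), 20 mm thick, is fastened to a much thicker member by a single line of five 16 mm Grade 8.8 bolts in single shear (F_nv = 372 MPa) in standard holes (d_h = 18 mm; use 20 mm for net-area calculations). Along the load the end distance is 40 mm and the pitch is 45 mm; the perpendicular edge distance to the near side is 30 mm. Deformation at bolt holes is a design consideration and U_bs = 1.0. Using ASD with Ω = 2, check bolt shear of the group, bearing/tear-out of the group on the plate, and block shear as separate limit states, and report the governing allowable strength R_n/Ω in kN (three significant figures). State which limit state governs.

Bolt shear: A_b = π·16²/4 = 201.1 mm²; R_n = 372 × 201.1 × 5 × 1 / 1000 = 374 kN → 374 / 2 = 187 kN.
Bearing: edge l_c = 31, r_n = 349.7 kN; interior l_c = 27, r_n = 304.6 kN; R_n = 349.7 + 4·304.6 = 1568 kN → 784 kN.
Block shear: A_gv = 4400, A_nv = 2600, A_nt = 400 mm²; R_n = min(0.6F_uA_nv, 0.6F_yA_gv) + U_bs·F_u·A_nt = 921.2 kN → 461 kN.
Bolt shear governs: 187 kN.

187 kN (bolt shear governs)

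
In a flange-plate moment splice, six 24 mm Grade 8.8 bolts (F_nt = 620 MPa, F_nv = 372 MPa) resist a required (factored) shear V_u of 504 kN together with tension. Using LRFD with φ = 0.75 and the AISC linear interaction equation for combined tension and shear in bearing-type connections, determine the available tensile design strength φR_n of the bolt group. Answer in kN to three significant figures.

801 kN

A_b = π·24²/4 = 452.4 mm²; f_rv = 504 × 1000 / (6 × 452.4) = 185.7 MPa.
F'_nt = 1.3 F_nt − (F_nt / φF_nv) f_rv = 1.3·620 − (620/(0.75·372))·185.7 = 393.4 MPa, capped at F_nt → F'_nt = 393.4 MPa.
R_n = F'_nt · A_b · n = 393.4 × 452.4 × 6 / 1000 = 1068 kN.
Design strength φR_n = 0.75 × 1068 = 801 kN.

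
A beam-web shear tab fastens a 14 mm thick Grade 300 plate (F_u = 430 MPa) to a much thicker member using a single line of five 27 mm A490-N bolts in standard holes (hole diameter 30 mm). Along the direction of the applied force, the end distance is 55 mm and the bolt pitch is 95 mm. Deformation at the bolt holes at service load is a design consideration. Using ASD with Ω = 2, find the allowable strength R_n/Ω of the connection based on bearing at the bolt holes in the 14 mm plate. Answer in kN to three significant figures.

925 kN

Per bolt r_n = 1.2 l_c t F_u ≤ 2.4 d t F_u; upper limit = 2.4 × 27 × 14 × 430 / 1000 = 390.1 kN.
Edge bolt: l_c = 55 − 30/2 = 40 mm → 1.2 × 40 × 14 × 430 / 1000 = 289 → r_n = 289 kN.
Interior bolts: l_c = 95 − 30 = 65 mm → 1.2 × 65 × 14 × 430 / 1000 = 469.6 → r_n = 390.1 kN.
R_n = 1 × 289 + 4 × 390.1 = 1849 kN.
Allowable strength R_n/Ω = 1849 / 2 = 925 kN.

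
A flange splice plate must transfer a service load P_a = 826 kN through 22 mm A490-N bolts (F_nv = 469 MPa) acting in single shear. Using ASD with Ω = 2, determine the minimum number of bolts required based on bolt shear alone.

10 bolts

A_b = π·22²/4 = 380.1 mm².
Per-bolt allowable strength R_n/Ω = 469 × 380.1 × 1 / 1000 / 2 = 89.14 kN.
n ≥ 826 / 89.14 = 9.266 → use 10 bolts.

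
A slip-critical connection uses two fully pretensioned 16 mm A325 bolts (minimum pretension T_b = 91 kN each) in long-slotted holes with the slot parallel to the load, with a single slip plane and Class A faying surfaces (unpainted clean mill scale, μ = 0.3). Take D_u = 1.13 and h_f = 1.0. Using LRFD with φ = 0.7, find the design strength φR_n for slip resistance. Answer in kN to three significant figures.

R_n = μ · D_u · h_f · T_b · n_s · n_b = 0.3 × 1.13 × 1.0 × 91 × 1 × 2 = 61.7 kN.
Design strength φR_n = 0.7 × 61.7 = 43.2 kN.

43.2 kN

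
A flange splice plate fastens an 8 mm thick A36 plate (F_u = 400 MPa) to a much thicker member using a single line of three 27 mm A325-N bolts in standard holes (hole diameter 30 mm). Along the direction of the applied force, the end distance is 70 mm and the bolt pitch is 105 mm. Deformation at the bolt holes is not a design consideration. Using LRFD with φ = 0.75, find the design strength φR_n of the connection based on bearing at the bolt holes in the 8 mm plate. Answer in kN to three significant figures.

Per bolt r_n = 1.5 l_c t F_u ≤ 3.0 d t F_u; upper limit = 3.0 × 27 × 8 × 400 / 1000 = 259.2 kN.
Edge bolt: l_c = 70 − 30/2 = 55 mm → 1.5 × 55 × 8 × 400 / 1000 = 264 → r_n = 259.2 kN.
Interior bolts: l_c = 105 − 30 = 75 mm → 1.5 × 75 × 8 × 400 / 1000 = 360 → r_n = 259.2 kN.
R_n = 1 × 259.2 + 2 × 259.2 = 777.6 kN.
Design strength φR_n = 0.75 × 777.6 = 583 kN.

583 kN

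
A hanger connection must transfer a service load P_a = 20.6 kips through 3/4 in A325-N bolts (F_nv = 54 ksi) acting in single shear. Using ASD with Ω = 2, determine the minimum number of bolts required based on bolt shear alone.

2 bolts

A_b = π·0.75²/4 = 0.4418 in².
Per-bolt allowable strength R_n/Ω = 54 × 0.4418 × 1 / 2 = 11.93 kips.
n ≥ 20.6 / 11.93 = 1.727 → use 2 bolts.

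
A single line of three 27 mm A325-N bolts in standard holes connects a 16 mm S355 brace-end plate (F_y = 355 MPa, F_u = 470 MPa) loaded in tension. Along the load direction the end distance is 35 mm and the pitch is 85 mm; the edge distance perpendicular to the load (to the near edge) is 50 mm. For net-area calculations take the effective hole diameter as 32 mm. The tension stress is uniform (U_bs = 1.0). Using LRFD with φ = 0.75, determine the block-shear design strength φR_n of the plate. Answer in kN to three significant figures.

615 kN

Shear plane L_v = 35 + 2·85 = 205 mm; A_gv = 205 × 16 = 3280 mm².
A_nv = (205 − 2.5·32) × 16 = 2000 mm².
A_nt = (50 − 0.5·32) × 16 = 544 mm².
0.6 F_u A_nv = 564 kN; 0.6 F_y A_gv = 698.6 kN → shear rupture governs the shear term.
R_n = 564 + 1.0 × 470 × 544 / 1000 = 819.7 kN.
Design strength φR_n = 0.75 × 819.7 = 615 kN.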